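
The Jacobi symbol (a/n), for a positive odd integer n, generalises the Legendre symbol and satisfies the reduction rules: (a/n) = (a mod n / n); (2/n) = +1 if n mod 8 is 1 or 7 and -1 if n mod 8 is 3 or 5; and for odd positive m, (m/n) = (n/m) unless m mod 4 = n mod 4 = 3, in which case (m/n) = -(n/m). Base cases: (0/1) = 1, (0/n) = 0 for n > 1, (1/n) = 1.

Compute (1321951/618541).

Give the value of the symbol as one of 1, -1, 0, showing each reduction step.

(1321951/618541): 1321951 mod 618541 = 84869, so (1321951/618541) = (84869/618541)
flip (84869/618541) -> (618541/84869): both odd, 84869 mod 4 = 1, 618541 mod 4 = 1, so the flip contributes +1; sign now +1
(618541/84869): 618541 mod 84869 = 24458, so (618541/84869) = (24458/84869)
factor out 2^1: 24458 = 2^1·12229; with 84869 mod 8 = 5, (2/84869) = -1; sign now -1; continue with (12229/84869)
flip (12229/84869) -> (84869/12229): both odd, 12229 mod 4 = 1, 84869 mod 4 = 1, so the flip contributes +1; sign now -1
(84869/12229): 84869 mod 12229 = 11495, so (84869/12229) = (11495/12229)
flip (11495/12229) -> (12229/11495): both odd, 11495 mod 4 = 3, 12229 mod 4 = 1, so the flip contributes +1; sign now -1
(12229/11495): 12229 mod 11495 = 734, so (12229/11495) = (734/11495)
factor out 2^1: 734 = 2^1·367; with 11495 mod 8 = 7, (2/11495) = +1; sign now -1; continue with (367/11495)
flip (367/11495) -> (11495/367): both odd, 367 mod 4 = 3, 11495 mod 4 = 3, so the flip contributes -1; sign now +1
(11495/367): 11495 mod 367 = 118, so (11495/367) = (118/367)
factor out 2^1: 118 = 2^1·59; with 367 mod 8 = 7, (2/367) = +1; sign now +1; continue with (59/367)
flip (59/367) -> (367/59): both odd, 59 mod 4 = 3, 367 mod 4 = 3, so the flip contributes -1; sign now -1
(367/59): 367 mod 59 = 13, so (367/59) = (13/59)
flip (13/59) -> (59/13): both odd, 13 mod 4 = 1, 59 mod 4 = 3, so the flip contributes +1; sign now -1
(59/13): 59 mod 13 = 7, so (59/13) = (7/13)
flip (7/13) -> (13/7): both odd, 7 mod 4 = 3, 13 mod 4 = 1, so the flip contributes +1; sign now -1
(13/7): 13 mod 7 = 6, so (13/7) = (6/7)
factor out 2^1: 6 = 2^1·3; with 7 mod 8 = 7, (2/7) = +1; sign now -1; continue with (3/7)
flip (3/7) -> (7/3): both odd, 3 mod 4 = 3, 7 mod 4 = 3, so the flip contributes -1; sign now +1
(7/3): 7 mod 3 = 1, so (7/3) = (1/3)
reached (1/3) = 1, so the symbol is +1

1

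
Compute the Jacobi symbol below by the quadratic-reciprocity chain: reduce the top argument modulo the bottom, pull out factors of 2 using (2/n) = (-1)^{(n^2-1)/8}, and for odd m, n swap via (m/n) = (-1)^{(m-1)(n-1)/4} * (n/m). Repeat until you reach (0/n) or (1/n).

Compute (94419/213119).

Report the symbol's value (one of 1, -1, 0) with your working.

flip (94419/213119) -> (213119/94419): both odd, 94419 mod 4 = 3, 213119 mod 4 = 3, so the flip contributes -1; sign now -1
(213119/94419): 213119 mod 94419 = 24281, so (213119/94419) = (24281/94419)
flip (24281/94419) -> (94419/24281): both odd, 24281 mod 4 = 1, 94419 mod 4 = 3, so the flip contributes +1; sign now -1
(94419/24281): 94419 mod 24281 = 21576, so (94419/24281) = (21576/24281)
factor out 2^3: 21576 = 2^3·2697; with 24281 mod 8 = 1, (2/24281) = +1; sign now -1; continue with (2697/24281)
flip (2697/24281) -> (24281/2697): both odd, 2697 mod 4 = 1, 24281 mod 4 = 1, so the flip contributes +1; sign now -1
(24281/2697): 24281 mod 2697 = 8, so (24281/2697) = (8/2697)
factor out 2^3: 8 = 2^3·1; with 2697 mod 8 = 1, (2/2697) = +1; sign now -1; continue with (1/2697)
reached (1/2697) = 1, so the symbol is -1

-1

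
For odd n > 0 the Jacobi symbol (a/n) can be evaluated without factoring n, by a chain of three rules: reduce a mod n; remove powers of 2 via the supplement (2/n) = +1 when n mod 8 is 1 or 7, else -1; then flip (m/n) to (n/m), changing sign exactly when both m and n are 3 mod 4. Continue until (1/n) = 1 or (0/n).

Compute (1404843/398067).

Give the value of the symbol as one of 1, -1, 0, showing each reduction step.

(1404843/398067) = (210642/398067)   [reduce mod 398067]
210642 = 2^1·105321; (2/398067) = -1 since 398067 mod 8 = 3, so (210642/398067) = (-1)^1·(105321/398067); sign now -1
reciprocity: (105321/398067) = +1·(398067/105321) since 105321 mod 4 = 1, 398067 mod 4 = 3; sign now -1
(398067/105321) = (82104/105321)   [reduce mod 105321]
82104 = 2^3·10263; (2/105321) = +1 since 105321 mod 8 = 1, so (82104/105321) = (+1)^3·(10263/105321); sign now -1
reciprocity: (10263/105321) = +1·(105321/10263) since 10263 mod 4 = 3, 105321 mod 4 = 1; sign now -1
(105321/10263) = (2691/10263)   [reduce mod 10263]
reciprocity: (2691/10263) = -1·(10263/2691) since 2691 mod 4 = 3, 10263 mod 4 = 3; sign now +1
(10263/2691) = (2190/2691)   [reduce mod 2691]
2190 = 2^1·1095; (2/2691) = -1 since 2691 mod 8 = 3, so (2190/2691) = (-1)^1·(1095/2691); sign now -1
reciprocity: (1095/2691) = -1·(2691/1095) since 1095 mod 4 = 3, 2691 mod 4 = 3; sign now +1
(2691/1095) = (501/1095)   [reduce mod 1095]
reciprocity: (501/1095) = +1·(1095/501) since 501 mod 4 = 1, 1095 mod 4 = 3; sign now +1
(1095/501) = (93/501)   [reduce mod 501]
reciprocity: (93/501) = +1·(501/93) since 93 mod 4 = 1, 501 mod 4 = 1; sign now +1
(501/93) = (36/93)   [reduce mod 93]
36 = 2^2·9; (2/93) = -1 since 93 mod 8 = 5, so (36/93) = (-1)^2·(9/93); sign now +1
reciprocity: (9/93) = +1·(93/9) since 9 mod 4 = 1, 93 mod 4 = 1; sign now +1
(93/9) = (3/9)   [reduce mod 9]
reciprocity: (3/9) = +1·(9/3) since 3 mod 4 = 3, 9 mod 4 = 1; sign now +1
(9/3) = (0/3)   [reduce mod 3]
(0/3) = 0   [gcd(a, n) > 1]; final value = 0

0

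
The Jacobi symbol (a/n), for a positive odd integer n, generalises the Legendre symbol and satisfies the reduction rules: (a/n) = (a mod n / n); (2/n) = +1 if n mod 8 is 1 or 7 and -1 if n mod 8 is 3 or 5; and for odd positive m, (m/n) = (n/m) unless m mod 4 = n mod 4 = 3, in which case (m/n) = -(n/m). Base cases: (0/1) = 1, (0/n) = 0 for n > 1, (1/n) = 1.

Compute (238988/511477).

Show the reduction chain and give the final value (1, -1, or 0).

238988 = 2^2·59747; (2/511477) = -1 since 511477 mod 8 = 5, so (238988/511477) = (-1)^2·(59747/511477); sign now +1
reciprocity: (59747/511477) = +1·(511477/59747) since 59747 mod 4 = 3, 511477 mod 4 = 1; sign now +1
(511477/59747) = (33501/59747)   [reduce mod 59747]
reciprocity: (33501/59747) = +1·(59747/33501) since 33501 mod 4 = 1, 59747 mod 4 = 3; sign now +1
(59747/33501) = (26246/33501)   [reduce mod 33501]
26246 = 2^1·13123; (2/33501) = -1 since 33501 mod 8 = 5, so (26246/33501) = (-1)^1·(13123/33501); sign now -1
reciprocity: (13123/33501) = +1·(33501/13123) since 13123 mod 4 = 3, 33501 mod 4 = 1; sign now -1
(33501/13123) = (7255/13123)   [reduce mod 13123]
reciprocity: (7255/13123) = -1·(13123/7255) since 7255 mod 4 = 3, 13123 mod 4 = 3; sign now +1
(13123/7255) = (5868/7255)   [reduce mod 7255]
5868 = 2^2·1467; (2/7255) = +1 since 7255 mod 8 = 7, so (5868/7255) = (+1)^2·(1467/7255); sign now +1
reciprocity: (1467/7255) = -1·(7255/1467) since 1467 mod 4 = 3, 7255 mod 4 = 3; sign now -1
(7255/1467) = (1387/1467)   [reduce mod 1467]
reciprocity: (1387/1467) = -1·(1467/1387) since 1387 mod 4 = 3, 1467 mod 4 = 3; sign now +1
(1467/1387) = (80/1387)   [reduce mod 1387]
80 = 2^4·5; (2/1387) = -1 since 1387 mod 8 = 3, so (80/1387) = (-1)^4·(5/1387); sign now +1
reciprocity: (5/1387) = +1·(1387/5) since 5 mod 4 = 1, 1387 mod 4 = 3; sign now +1
(1387/5) = (2/5)   [reduce mod 5]
2 = 2^1·1; (2/5) = -1 since 5 mod 8 = 5, so (2/5) = (-1)^1·(1/5); sign now -1
(1/5) = 1; final value = sign = -1

-1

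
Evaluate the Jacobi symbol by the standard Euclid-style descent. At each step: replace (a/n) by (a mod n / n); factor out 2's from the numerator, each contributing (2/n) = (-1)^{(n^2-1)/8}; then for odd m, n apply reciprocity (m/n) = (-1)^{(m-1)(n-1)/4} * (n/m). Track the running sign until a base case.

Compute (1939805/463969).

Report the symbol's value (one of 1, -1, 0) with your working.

1

(1939805/463969): 1939805 mod 463969 = 83929, so (1939805/463969) = (83929/463969)
flip (83929/463969) -> (463969/83929): both odd, 83929 mod 4 = 1, 463969 mod 4 = 1, so the flip contributes +1; sign now +1
(463969/83929): 463969 mod 83929 = 44324, so (463969/83929) = (44324/83929)
factor out 2^2: 44324 = 2^2·11081; with 83929 mod 8 = 1, (2/83929) = +1; sign now +1; continue with (11081/83929)
flip (11081/83929) -> (83929/11081): both odd, 11081 mod 4 = 1, 83929 mod 4 = 1, so the flip contributes +1; sign now +1
(83929/11081): 83929 mod 11081 = 6362, so (83929/11081) = (6362/11081)
factor out 2^1: 6362 = 2^1·3181; with 11081 mod 8 = 1, (2/11081) = +1; sign now +1; continue with (3181/11081)
flip (3181/11081) -> (11081/3181): both odd, 3181 mod 4 = 1, 11081 mod 4 = 1, so the flip contributes +1; sign now +1
(11081/3181): 11081 mod 3181 = 1538, so (11081/3181) = (1538/3181)
factor out 2^1: 1538 = 2^1·769; with 3181 mod 8 = 5, (2/3181) = -1; sign now -1; continue with (769/3181)
flip (769/3181) -> (3181/769): both odd, 769 mod 4 = 1, 3181 mod 4 = 1, so the flip contributes +1; sign now -1
(3181/769): 3181 mod 769 = 105, so (3181/769) = (105/769)
flip (105/769) -> (769/105): both odd, 105 mod 4 = 1, 769 mod 4 = 1, so the flip contributes +1; sign now -1
(769/105): 769 mod 105 = 34, so (769/105) = (34/105)
factor out 2^1: 34 = 2^1·17; with 105 mod 8 = 1, (2/105) = +1; sign now -1; continue with (17/105)
flip (17/105) -> (105/17): both odd, 17 mod 4 = 1, 105 mod 4 = 1, so the flip contributes +1; sign now -1
(105/17): 105 mod 17 = 3, so (105/17) = (3/17)
flip (3/17) -> (17/3): both odd, 3 mod 4 = 3, 17 mod 4 = 1, so the flip contributes +1; sign now -1
(17/3): 17 mod 3 = 2, so (17/3) = (2/3)
factor out 2^1: 2 = 2^1·1; with 3 mod 8 = 3, (2/3) = -1; sign now +1; continue with (1/3)
reached (1/3) = 1, so the symbol is +1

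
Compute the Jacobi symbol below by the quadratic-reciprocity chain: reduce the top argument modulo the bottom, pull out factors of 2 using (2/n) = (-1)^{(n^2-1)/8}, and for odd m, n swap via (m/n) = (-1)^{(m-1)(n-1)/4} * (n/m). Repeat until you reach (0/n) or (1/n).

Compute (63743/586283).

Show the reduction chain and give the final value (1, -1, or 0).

1

flip (63743/586283) -> (586283/63743): both odd, 63743 mod 4 = 3, 586283 mod 4 = 3, so the flip contributes -1; sign now -1
(586283/63743): 586283 mod 63743 = 12596, so (586283/63743) = (12596/63743)
factor out 2^2: 12596 = 2^2·3149; with 63743 mod 8 = 7, (2/63743) = +1; sign now -1; continue with (3149/63743)
flip (3149/63743) -> (63743/3149): both odd, 3149 mod 4 = 1, 63743 mod 4 = 3, so the flip contributes +1; sign now -1
(63743/3149): 63743 mod 3149 = 763, so (63743/3149) = (763/3149)
flip (763/3149) -> (3149/763): both odd, 763 mod 4 = 3, 3149 mod 4 = 1, so the flip contributes +1; sign now -1
(3149/763): 3149 mod 763 = 97, so (3149/763) = (97/763)
flip (97/763) -> (763/97): both odd, 97 mod 4 = 1, 763 mod 4 = 3, so the flip contributes +1; sign now -1
(763/97): 763 mod 97 = 84, so (763/97) = (84/97)
factor out 2^2: 84 = 2^2·21; with 97 mod 8 = 1, (2/97) = +1; sign now -1; continue with (21/97)
flip (21/97) -> (97/21): both odd, 21 mod 4 = 1, 97 mod 4 = 1, so the flip contributes +1; sign now -1
(97/21): 97 mod 21 = 13, so (97/21) = (13/21)
flip (13/21) -> (21/13): both odd, 13 mod 4 = 1, 21 mod 4 = 1, so the flip contributes +1; sign now -1
(21/13): 21 mod 13 = 8, so (21/13) = (8/13)
factor out 2^3: 8 = 2^3·1; with 13 mod 8 = 5, (2/13) = -1; sign now +1; continue with (1/13)
reached (1/13) = 1, so the symbol is +1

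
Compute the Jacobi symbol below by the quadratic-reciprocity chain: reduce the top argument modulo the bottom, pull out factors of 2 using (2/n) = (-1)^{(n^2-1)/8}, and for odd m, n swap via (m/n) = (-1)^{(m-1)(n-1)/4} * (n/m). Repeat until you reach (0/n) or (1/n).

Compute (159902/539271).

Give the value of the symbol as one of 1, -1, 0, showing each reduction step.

-1

factor out 2^1: 159902 = 2^1·79951; with 539271 mod 8 = 7, (2/539271) = +1; sign now +1; continue with (79951/539271)
flip (79951/539271) -> (539271/79951): both odd, 79951 mod 4 = 3, 539271 mod 4 = 3, so the flip contributes -1; sign now -1
(539271/79951): 539271 mod 79951 = 59565, so (539271/79951) = (59565/79951)
flip (59565/79951) -> (79951/59565): both odd, 59565 mod 4 = 1, 79951 mod 4 = 3, so the flip contributes +1; sign now -1
(79951/59565): 79951 mod 59565 = 20386, so (79951/59565) = (20386/59565)
factor out 2^1: 20386 = 2^1·10193; with 59565 mod 8 = 5, (2/59565) = -1; sign now +1; continue with (10193/59565)
flip (10193/59565) -> (59565/10193): both odd, 10193 mod 4 = 1, 59565 mod 4 = 1, so the flip contributes +1; sign now +1
(59565/10193): 59565 mod 10193 = 8600, so (59565/10193) = (8600/10193)
factor out 2^3: 8600 = 2^3·1075; with 10193 mod 8 = 1, (2/10193) = +1; sign now +1; continue with (1075/10193)
flip (1075/10193) -> (10193/1075): both odd, 1075 mod 4 = 3, 10193 mod 4 = 1, so the flip contributes +1; sign now +1
(10193/1075): 10193 mod 1075 = 518, so (10193/1075) = (518/1075)
factor out 2^1: 518 = 2^1·259; with 1075 mod 8 = 3, (2/1075) = -1; sign now -1; continue with (259/1075)
flip (259/1075) -> (1075/259): both odd, 259 mod 4 = 3, 1075 mod 4 = 3, so the flip contributes -1; sign now +1
(1075/259): 1075 mod 259 = 39, so (1075/259) = (39/259)
flip (39/259) -> (259/39): both odd, 39 mod 4 = 3, 259 mod 4 = 3, so the flip contributes -1; sign now -1
(259/39): 259 mod 39 = 25, so (259/39) = (25/39)
flip (25/39) -> (39/25): both odd, 25 mod 4 = 1, 39 mod 4 = 3, so the flip contributes +1; sign now -1
(39/25): 39 mod 25 = 14, so (39/25) = (14/25)
factor out 2^1: 14 = 2^1·7; with 25 mod 8 = 1, (2/25) = +1; sign now -1; continue with (7/25)
flip (7/25) -> (25/7): both odd, 7 mod 4 = 3, 25 mod 4 = 1, so the flip contributes +1; sign now -1
(25/7): 25 mod 7 = 4, so (25/7) = (4/7)
factor out 2^2: 4 = 2^2·1; with 7 mod 8 = 7, (2/7) = +1; sign now -1; continue with (1/7)
reached (1/7) = 1, so the symbol is -1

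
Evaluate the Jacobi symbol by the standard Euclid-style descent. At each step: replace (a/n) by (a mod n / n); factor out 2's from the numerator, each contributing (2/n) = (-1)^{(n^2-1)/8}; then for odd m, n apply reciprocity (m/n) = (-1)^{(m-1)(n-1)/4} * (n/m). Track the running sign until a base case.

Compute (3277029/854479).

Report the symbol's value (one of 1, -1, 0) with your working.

(3277029/854479): 3277029 mod 854479 = 713592, so (3277029/854479) = (713592/854479)
factor out 2^3: 713592 = 2^3·89199; with 854479 mod 8 = 7, (2/854479) = +1; sign now +1; continue with (89199/854479)
flip (89199/854479) -> (854479/89199): both odd, 89199 mod 4 = 3, 854479 mod 4 = 3, so the flip contributes -1; sign now -1
(854479/89199): 854479 mod 89199 = 51688, so (854479/89199) = (51688/89199)
factor out 2^3: 51688 = 2^3·6461; with 89199 mod 8 = 7, (2/89199) = +1; sign now -1; continue with (6461/89199)
flip (6461/89199) -> (89199/6461): both odd, 6461 mod 4 = 1, 89199 mod 4 = 3, so the flip contributes +1; sign now -1
(89199/6461): 89199 mod 6461 = 5206, so (89199/6461) = (5206/6461)
factor out 2^1: 5206 = 2^1·2603; with 6461 mod 8 = 5, (2/6461) = -1; sign now +1; continue with (2603/6461)
flip (2603/6461) -> (6461/2603): both odd, 2603 mod 4 = 3, 6461 mod 4 = 1, so the flip contributes +1; sign now +1
(6461/2603): 6461 mod 2603 = 1255, so (6461/2603) = (1255/2603)
flip (1255/2603) -> (2603/1255): both odd, 1255 mod 4 = 3, 2603 mod 4 = 3, so the flip contributes -1; sign now -1
(2603/1255): 2603 mod 1255 = 93, so (2603/1255) = (93/1255)
flip (93/1255) -> (1255/93): both odd, 93 mod 4 = 1, 1255 mod 4 = 3, so the flip contributes +1; sign now -1
(1255/93): 1255 mod 93 = 46, so (1255/93) = (46/93)
factor out 2^1: 46 = 2^1·23; with 93 mod 8 = 5, (2/93) = -1; sign now +1; continue with (23/93)
flip (23/93) -> (93/23): both odd, 23 mod 4 = 3, 93 mod 4 = 1, so the flip contributes +1; sign now +1
(93/23): 93 mod 23 = 1, so (93/23) = (1/23)
reached (1/23) = 1, so the symbol is +1

1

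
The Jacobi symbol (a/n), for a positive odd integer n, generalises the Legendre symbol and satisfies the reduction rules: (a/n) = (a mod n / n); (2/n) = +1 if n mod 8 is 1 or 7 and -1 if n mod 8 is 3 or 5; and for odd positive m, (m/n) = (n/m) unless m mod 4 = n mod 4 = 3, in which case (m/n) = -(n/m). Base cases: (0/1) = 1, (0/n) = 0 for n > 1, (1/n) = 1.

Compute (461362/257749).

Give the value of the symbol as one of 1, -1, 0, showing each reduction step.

(461362/257749) = (203613/257749)   [reduce mod 257749]
reciprocity: (203613/257749) = +1·(257749/203613) since 203613 mod 4 = 1, 257749 mod 4 = 1; sign now +1
(257749/203613) = (54136/203613)   [reduce mod 203613]
54136 = 2^3·6767; (2/203613) = -1 since 203613 mod 8 = 5, so (54136/203613) = (-1)^3·(6767/203613); sign now -1
reciprocity: (6767/203613) = +1·(203613/6767) since 6767 mod 4 = 3, 203613 mod 4 = 1; sign now -1
(203613/6767) = (603/6767)   [reduce mod 6767]
reciprocity: (603/6767) = -1·(6767/603) since 603 mod 4 = 3, 6767 mod 4 = 3; sign now +1
(6767/603) = (134/603)   [reduce mod 603]
134 = 2^1·67; (2/603) = -1 since 603 mod 8 = 3, so (134/603) = (-1)^1·(67/603); sign now -1
reciprocity: (67/603) = -1·(603/67) since 67 mod 4 = 3, 603 mod 4 = 3; sign now +1
(603/67) = (0/67)   [reduce mod 67]
(0/67) = 0   [gcd(a, n) > 1]; final value = 0

0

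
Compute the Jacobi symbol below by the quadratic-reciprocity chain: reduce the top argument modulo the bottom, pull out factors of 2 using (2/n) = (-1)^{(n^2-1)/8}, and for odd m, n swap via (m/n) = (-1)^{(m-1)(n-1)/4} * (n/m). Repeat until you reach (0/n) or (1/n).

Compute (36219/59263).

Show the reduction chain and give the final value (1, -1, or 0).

flip (36219/59263) -> (59263/36219): both odd, 36219 mod 4 = 3, 59263 mod 4 = 3, so the flip contributes -1; sign now -1
(59263/36219): 59263 mod 36219 = 23044, so (59263/36219) = (23044/36219)
factor out 2^2: 23044 = 2^2·5761; with 36219 mod 8 = 3, (2/36219) = -1; sign now -1; continue with (5761/36219)
flip (5761/36219) -> (36219/5761): both odd, 5761 mod 4 = 1, 36219 mod 4 = 3, so the flip contributes +1; sign now -1
(36219/5761): 36219 mod 5761 = 1653, so (36219/5761) = (1653/5761)
flip (1653/5761) -> (5761/1653): both odd, 1653 mod 4 = 1, 5761 mod 4 = 1, so the flip contributes +1; sign now -1
(5761/1653): 5761 mod 1653 = 802, so (5761/1653) = (802/1653)
factor out 2^1: 802 = 2^1·401; with 1653 mod 8 = 5, (2/1653) = -1; sign now +1; continue with (401/1653)
flip (401/1653) -> (1653/401): both odd, 401 mod 4 = 1, 1653 mod 4 = 1, so the flip contributes +1; sign now +1
(1653/401): 1653 mod 401 = 49, so (1653/401) = (49/401)
flip (49/401) -> (401/49): both odd, 49 mod 4 = 1, 401 mod 4 = 1, so the flip contributes +1; sign now +1
(401/49): 401 mod 49 = 9, so (401/49) = (9/49)
flip (9/49) -> (49/9): both odd, 9 mod 4 = 1, 49 mod 4 = 1, so the flip contributes +1; sign now +1
(49/9): 49 mod 9 = 4, so (49/9) = (4/9)
factor out 2^2: 4 = 2^2·1; with 9 mod 8 = 1, (2/9) = +1; sign now +1; continue with (1/9)
reached (1/9) = 1, so the symbol is +1

1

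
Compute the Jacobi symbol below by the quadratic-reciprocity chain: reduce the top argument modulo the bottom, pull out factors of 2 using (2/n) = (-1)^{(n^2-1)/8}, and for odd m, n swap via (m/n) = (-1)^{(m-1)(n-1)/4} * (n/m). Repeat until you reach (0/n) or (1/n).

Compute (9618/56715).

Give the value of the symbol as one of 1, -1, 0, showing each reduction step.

0

factor out 2^1: 9618 = 2^1·4809; with 56715 mod 8 = 3, (2/56715) = -1; sign now -1; continue with (4809/56715)
flip (4809/56715) -> (56715/4809): both odd, 4809 mod 4 = 1, 56715 mod 4 = 3, so the flip contributes +1; sign now -1
(56715/4809): 56715 mod 4809 = 3816, so (56715/4809) = (3816/4809)
factor out 2^3: 3816 = 2^3·477; with 4809 mod 8 = 1, (2/4809) = +1; sign now -1; continue with (477/4809)
flip (477/4809) -> (4809/477): both odd, 477 mod 4 = 1, 4809 mod 4 = 1, so the flip contributes +1; sign now -1
(4809/477): 4809 mod 477 = 39, so (4809/477) = (39/477)
flip (39/477) -> (477/39): both odd, 39 mod 4 = 3, 477 mod 4 = 1, so the flip contributes +1; sign now -1
(477/39): 477 mod 39 = 9, so (477/39) = (9/39)
flip (9/39) -> (39/9): both odd, 9 mod 4 = 1, 39 mod 4 = 3, so the flip contributes +1; sign now -1
(39/9): 39 mod 9 = 3, so (39/9) = (3/9)
flip (3/9) -> (9/3): both odd, 3 mod 4 = 3, 9 mod 4 = 1, so the flip contributes +1; sign now -1
(9/3): 9 mod 3 = 0, so (9/3) = (0/3)
reached (0/3); gcd(a, n) > 1, so (0/3) = 0 and the symbol is 0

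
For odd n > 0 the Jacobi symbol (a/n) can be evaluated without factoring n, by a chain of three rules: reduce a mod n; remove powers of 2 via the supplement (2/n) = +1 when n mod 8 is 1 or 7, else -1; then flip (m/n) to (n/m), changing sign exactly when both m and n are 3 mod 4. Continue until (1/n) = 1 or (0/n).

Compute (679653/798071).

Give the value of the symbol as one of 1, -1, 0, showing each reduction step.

-1

flip (679653/798071) -> (798071/679653): both odd, 679653 mod 4 = 1, 798071 mod 4 = 3, so the flip contributes +1; sign now +1
(798071/679653): 798071 mod 679653 = 118418, so (798071/679653) = (118418/679653)
factor out 2^1: 118418 = 2^1·59209; with 679653 mod 8 = 5, (2/679653) = -1; sign now -1; continue with (59209/679653)
flip (59209/679653) -> (679653/59209): both odd, 59209 mod 4 = 1, 679653 mod 4 = 1, so the flip contributes +1; sign now -1
(679653/59209): 679653 mod 59209 = 28354, so (679653/59209) = (28354/59209)
factor out 2^1: 28354 = 2^1·14177; with 59209 mod 8 = 1, (2/59209) = +1; sign now -1; continue with (14177/59209)
flip (14177/59209) -> (59209/14177): both odd, 14177 mod 4 = 1, 59209 mod 4 = 1, so the flip contributes +1; sign now -1
(59209/14177): 59209 mod 14177 = 2501, so (59209/14177) = (2501/14177)
flip (2501/14177) -> (14177/2501): both odd, 2501 mod 4 = 1, 14177 mod 4 = 1, so the flip contributes +1; sign now -1
(14177/2501): 14177 mod 2501 = 1672, so (14177/2501) = (1672/2501)
factor out 2^3: 1672 = 2^3·209; with 2501 mod 8 = 5, (2/2501) = -1; sign now +1; continue with (209/2501)
flip (209/2501) -> (2501/209): both odd, 209 mod 4 = 1, 2501 mod 4 = 1, so the flip contributes +1; sign now +1
(2501/209): 2501 mod 209 = 202, so (2501/209) = (202/209)
factor out 2^1: 202 = 2^1·101; with 209 mod 8 = 1, (2/209) = +1; sign now +1; continue with (101/209)
flip (101/209) -> (209/101): both odd, 101 mod 4 = 1, 209 mod 4 = 1, so the flip contributes +1; sign now +1
(209/101): 209 mod 101 = 7, so (209/101) = (7/101)
flip (7/101) -> (101/7): both odd, 7 mod 4 = 3, 101 mod 4 = 1, so the flip contributes +1; sign now +1
(101/7): 101 mod 7 = 3, so (101/7) = (3/7)
flip (3/7) -> (7/3): both odd, 3 mod 4 = 3, 7 mod 4 = 3, so the flip contributes -1; sign now -1
(7/3): 7 mod 3 = 1, so (7/3) = (1/3)
reached (1/3) = 1, so the symbol is -1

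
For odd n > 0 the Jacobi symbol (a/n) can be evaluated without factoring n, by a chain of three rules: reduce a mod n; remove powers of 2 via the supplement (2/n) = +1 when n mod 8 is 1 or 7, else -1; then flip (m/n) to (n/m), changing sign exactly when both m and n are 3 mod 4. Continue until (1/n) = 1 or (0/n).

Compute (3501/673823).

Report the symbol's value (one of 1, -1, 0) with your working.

-1

flip (3501/673823) -> (673823/3501): both odd, 3501 mod 4 = 1, 673823 mod 4 = 3, so the flip contributes +1; sign now +1
(673823/3501): 673823 mod 3501 = 1631, so (673823/3501) = (1631/3501)
flip (1631/3501) -> (3501/1631): both odd, 1631 mod 4 = 3, 3501 mod 4 = 1, so the flip contributes +1; sign now +1
(3501/1631): 3501 mod 1631 = 239, so (3501/1631) = (239/1631)
flip (239/1631) -> (1631/239): both odd, 239 mod 4 = 3, 1631 mod 4 = 3, so the flip contributes -1; sign now -1
(1631/239): 1631 mod 239 = 197, so (1631/239) = (197/239)
flip (197/239) -> (239/197): both odd, 197 mod 4 = 1, 239 mod 4 = 3, so the flip contributes +1; sign now -1
(239/197): 239 mod 197 = 42, so (239/197) = (42/197)
factor out 2^1: 42 = 2^1·21; with 197 mod 8 = 5, (2/197) = -1; sign now +1; continue with (21/197)
flip (21/197) -> (197/21): both odd, 21 mod 4 = 1, 197 mod 4 = 1, so the flip contributes +1; sign now +1
(197/21): 197 mod 21 = 8, so (197/21) = (8/21)
factor out 2^3: 8 = 2^3·1; with 21 mod 8 = 5, (2/21) = -1; sign now -1; continue with (1/21)
reached (1/21) = 1, so the symbol is -1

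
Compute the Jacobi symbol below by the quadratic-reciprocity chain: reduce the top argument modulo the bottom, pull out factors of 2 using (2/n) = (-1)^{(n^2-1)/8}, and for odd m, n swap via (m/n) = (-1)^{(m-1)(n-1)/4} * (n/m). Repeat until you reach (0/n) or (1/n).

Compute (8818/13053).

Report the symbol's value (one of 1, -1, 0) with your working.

1

8818 = 2^1·4409; (2/13053) = -1 since 13053 mod 8 = 5, so (8818/13053) = (-1)^1·(4409/13053); sign now -1
reciprocity: (4409/13053) = +1·(13053/4409) since 4409 mod 4 = 1, 13053 mod 4 = 1; sign now -1
(13053/4409) = (4235/4409)   [reduce mod 4409]
reciprocity: (4235/4409) = +1·(4409/4235) since 4235 mod 4 = 3, 4409 mod 4 = 1; sign now -1
(4409/4235) = (174/4235)   [reduce mod 4235]
174 = 2^1·87; (2/4235) = -1 since 4235 mod 8 = 3, so (174/4235) = (-1)^1·(87/4235); sign now +1
reciprocity: (87/4235) = -1·(4235/87) since 87 mod 4 = 3, 4235 mod 4 = 3; sign now -1
(4235/87) = (59/87)   [reduce mod 87]
reciprocity: (59/87) = -1·(87/59) since 59 mod 4 = 3, 87 mod 4 = 3; sign now +1
(87/59) = (28/59)   [reduce mod 59]
28 = 2^2·7; (2/59) = -1 since 59 mod 8 = 3, so (28/59) = (-1)^2·(7/59); sign now +1
reciprocity: (7/59) = -1·(59/7) since 7 mod 4 = 3, 59 mod 4 = 3; sign now -1
(59/7) = (3/7)   [reduce mod 7]
reciprocity: (3/7) = -1·(7/3) since 3 mod 4 = 3, 7 mod 4 = 3; sign now +1
(7/3) = (1/3)   [reduce mod 3]
(1/3) = 1; final value = sign = +1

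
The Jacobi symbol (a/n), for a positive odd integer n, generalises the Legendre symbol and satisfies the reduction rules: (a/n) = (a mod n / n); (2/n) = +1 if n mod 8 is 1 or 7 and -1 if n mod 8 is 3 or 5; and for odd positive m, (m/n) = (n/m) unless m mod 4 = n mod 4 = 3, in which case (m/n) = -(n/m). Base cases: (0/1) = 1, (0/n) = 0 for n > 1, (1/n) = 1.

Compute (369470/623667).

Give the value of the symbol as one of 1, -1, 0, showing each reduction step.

1

369470 = 2^1·184735; (2/623667) = -1 since 623667 mod 8 = 3, so (369470/623667) = (-1)^1·(184735/623667); sign now -1
reciprocity: (184735/623667) = -1·(623667/184735) since 184735 mod 4 = 3, 623667 mod 4 = 3; sign now +1
(623667/184735) = (69462/184735)   [reduce mod 184735]
69462 = 2^1·34731; (2/184735) = +1 since 184735 mod 8 = 7, so (69462/184735) = (+1)^1·(34731/184735); sign now +1
reciprocity: (34731/184735) = -1·(184735/34731) since 34731 mod 4 = 3, 184735 mod 4 = 3; sign now -1
(184735/34731) = (11080/34731)   [reduce mod 34731]
11080 = 2^3·1385; (2/34731) = -1 since 34731 mod 8 = 3, so (11080/34731) = (-1)^3·(1385/34731); sign now +1
reciprocity: (1385/34731) = +1·(34731/1385) since 1385 mod 4 = 1, 34731 mod 4 = 3; sign now +1
(34731/1385) = (106/1385)   [reduce mod 1385]
106 = 2^1·53; (2/1385) = +1 since 1385 mod 8 = 1, so (106/1385) = (+1)^1·(53/1385); sign now +1
reciprocity: (53/1385) = +1·(1385/53) since 53 mod 4 = 1, 1385 mod 4 = 1; sign now +1
(1385/53) = (7/53)   [reduce mod 53]
reciprocity: (7/53) = +1·(53/7) since 7 mod 4 = 3, 53 mod 4 = 1; sign now +1
(53/7) = (4/7)   [reduce mod 7]
4 = 2^2·1; (2/7) = +1 since 7 mod 8 = 7, so (4/7) = (+1)^2·(1/7); sign now +1
(1/7) = 1; final value = sign = +1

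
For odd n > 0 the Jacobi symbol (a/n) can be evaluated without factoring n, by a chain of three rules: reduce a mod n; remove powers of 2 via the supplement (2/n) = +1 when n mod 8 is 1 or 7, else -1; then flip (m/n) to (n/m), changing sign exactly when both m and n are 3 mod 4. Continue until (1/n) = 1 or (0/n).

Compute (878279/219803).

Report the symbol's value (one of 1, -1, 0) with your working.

1

(878279/219803) = (218870/219803)   [reduce mod 219803]
218870 = 2^1·109435; (2/219803) = -1 since 219803 mod 8 = 3, so (218870/219803) = (-1)^1·(109435/219803); sign now -1
reciprocity: (109435/219803) = -1·(219803/109435) since 109435 mod 4 = 3, 219803 mod 4 = 3; sign now +1
(219803/109435) = (933/109435)   [reduce mod 109435]
reciprocity: (933/109435) = +1·(109435/933) since 933 mod 4 = 1, 109435 mod 4 = 3; sign now +1
(109435/933) = (274/933)   [reduce mod 933]
274 = 2^1·137; (2/933) = -1 since 933 mod 8 = 5, so (274/933) = (-1)^1·(137/933); sign now -1
reciprocity: (137/933) = +1·(933/137) since 137 mod 4 = 1, 933 mod 4 = 1; sign now -1
(933/137) = (111/137)   [reduce mod 137]
reciprocity: (111/137) = +1·(137/111) since 111 mod 4 = 3, 137 mod 4 = 1; sign now -1
(137/111) = (26/111)   [reduce mod 111]
26 = 2^1·13; (2/111) = +1 since 111 mod 8 = 7, so (26/111) = (+1)^1·(13/111); sign now -1
reciprocity: (13/111) = +1·(111/13) since 13 mod 4 = 1, 111 mod 4 = 3; sign now -1
(111/13) = (7/13)   [reduce mod 13]
reciprocity: (7/13) = +1·(13/7) since 7 mod 4 = 3, 13 mod 4 = 1; sign now -1
(13/7) = (6/7)   [reduce mod 7]
6 = 2^1·3; (2/7) = +1 since 7 mod 8 = 7, so (6/7) = (+1)^1·(3/7); sign now -1
reciprocity: (3/7) = -1·(7/3) since 3 mod 4 = 3, 7 mod 4 = 3; sign now +1
(7/3) = (1/3)   [reduce mod 3]
(1/3) = 1; final value = sign = +1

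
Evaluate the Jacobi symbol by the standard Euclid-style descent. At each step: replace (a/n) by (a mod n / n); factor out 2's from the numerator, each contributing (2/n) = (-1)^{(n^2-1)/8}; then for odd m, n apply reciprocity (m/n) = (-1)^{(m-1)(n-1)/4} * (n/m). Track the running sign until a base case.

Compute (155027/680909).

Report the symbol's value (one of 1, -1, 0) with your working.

1

reciprocity: (155027/680909) = +1·(680909/155027) since 155027 mod 4 = 3, 680909 mod 4 = 1; sign now +1
(680909/155027) = (60801/155027)   [reduce mod 155027]
reciprocity: (60801/155027) = +1·(155027/60801) since 60801 mod 4 = 1, 155027 mod 4 = 3; sign now +1
(155027/60801) = (33425/60801)   [reduce mod 60801]
reciprocity: (33425/60801) = +1·(60801/33425) since 33425 mod 4 = 1, 60801 mod 4 = 1; sign now +1
(60801/33425) = (27376/33425)   [reduce mod 33425]
27376 = 2^4·1711; (2/33425) = +1 since 33425 mod 8 = 1, so (27376/33425) = (+1)^4·(1711/33425); sign now +1
reciprocity: (1711/33425) = +1·(33425/1711) since 1711 mod 4 = 3, 33425 mod 4 = 1; sign now +1
(33425/1711) = (916/1711)   [reduce mod 1711]
916 = 2^2·229; (2/1711) = +1 since 1711 mod 8 = 7, so (916/1711) = (+1)^2·(229/1711); sign now +1
reciprocity: (229/1711) = +1·(1711/229) since 229 mod 4 = 1, 1711 mod 4 = 3; sign now +1
(1711/229) = (108/229)   [reduce mod 229]
108 = 2^2·27; (2/229) = -1 since 229 mod 8 = 5, so (108/229) = (-1)^2·(27/229); sign now +1
reciprocity: (27/229) = +1·(229/27) since 27 mod 4 = 3, 229 mod 4 = 1; sign now +1
(229/27) = (13/27)   [reduce mod 27]
reciprocity: (13/27) = +1·(27/13) since 13 mod 4 = 1, 27 mod 4 = 3; sign now +1
(27/13) = (1/13)   [reduce mod 13]
(1/13) = 1; final value = sign = +1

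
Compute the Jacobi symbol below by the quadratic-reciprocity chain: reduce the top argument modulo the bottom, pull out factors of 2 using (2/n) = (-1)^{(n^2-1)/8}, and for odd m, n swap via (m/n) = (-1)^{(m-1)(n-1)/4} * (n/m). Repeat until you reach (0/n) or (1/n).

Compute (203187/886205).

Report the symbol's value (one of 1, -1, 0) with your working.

-1

flip (203187/886205) -> (886205/203187): both odd, 203187 mod 4 = 3, 886205 mod 4 = 1, so the flip contributes +1; sign now +1
(886205/203187): 886205 mod 203187 = 73457, so (886205/203187) = (73457/203187)
flip (73457/203187) -> (203187/73457): both odd, 73457 mod 4 = 1, 203187 mod 4 = 3, so the flip contributes +1; sign now +1
(203187/73457): 203187 mod 73457 = 56273, so (203187/73457) = (56273/73457)
flip (56273/73457) -> (73457/56273): both odd, 56273 mod 4 = 1, 73457 mod 4 = 1, so the flip contributes +1; sign now +1
(73457/56273): 73457 mod 56273 = 17184, so (73457/56273) = (17184/56273)
factor out 2^5: 17184 = 2^5·537; with 56273 mod 8 = 1, (2/56273) = +1; sign now +1; continue with (537/56273)
flip (537/56273) -> (56273/537): both odd, 537 mod 4 = 1, 56273 mod 4 = 1, so the flip contributes +1; sign now +1
(56273/537): 56273 mod 537 = 425, so (56273/537) = (425/537)
flip (425/537) -> (537/425): both odd, 425 mod 4 = 1, 537 mod 4 = 1, so the flip contributes +1; sign now +1
(537/425): 537 mod 425 = 112, so (537/425) = (112/425)
factor out 2^4: 112 = 2^4·7; with 425 mod 8 = 1, (2/425) = +1; sign now +1; continue with (7/425)
flip (7/425) -> (425/7): both odd, 7 mod 4 = 3, 425 mod 4 = 1, so the flip contributes +1; sign now +1
(425/7): 425 mod 7 = 5, so (425/7) = (5/7)
flip (5/7) -> (7/5): both odd, 5 mod 4 = 1, 7 mod 4 = 3, so the flip contributes +1; sign now +1
(7/5): 7 mod 5 = 2, so (7/5) = (2/5)
factor out 2^1: 2 = 2^1·1; with 5 mod 8 = 5, (2/5) = -1; sign now -1; continue with (1/5)
reached (1/5) = 1, so the symbol is -1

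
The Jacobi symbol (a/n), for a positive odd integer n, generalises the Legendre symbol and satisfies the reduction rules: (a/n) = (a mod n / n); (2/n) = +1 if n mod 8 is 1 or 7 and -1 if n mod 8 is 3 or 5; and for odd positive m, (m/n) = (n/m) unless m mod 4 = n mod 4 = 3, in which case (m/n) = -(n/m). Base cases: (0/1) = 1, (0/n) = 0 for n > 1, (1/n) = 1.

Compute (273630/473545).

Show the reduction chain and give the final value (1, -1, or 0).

0

273630 = 2^1·136815; (2/473545) = +1 since 473545 mod 8 = 1, so (273630/473545) = (+1)^1·(136815/473545); sign now +1
reciprocity: (136815/473545) = +1·(473545/136815) since 136815 mod 4 = 3, 473545 mod 4 = 1; sign now +1
(473545/136815) = (63100/136815)   [reduce mod 136815]
63100 = 2^2·15775; (2/136815) = +1 since 136815 mod 8 = 7, so (63100/136815) = (+1)^2·(15775/136815); sign now +1
reciprocity: (15775/136815) = -1·(136815/15775) since 15775 mod 4 = 3, 136815 mod 4 = 3; sign now -1
(136815/15775) = (10615/15775)   [reduce mod 15775]
reciprocity: (10615/15775) = -1·(15775/10615) since 10615 mod 4 = 3, 15775 mod 4 = 3; sign now +1
(15775/10615) = (5160/10615)   [reduce mod 10615]
5160 = 2^3·645; (2/10615) = +1 since 10615 mod 8 = 7, so (5160/10615) = (+1)^3·(645/10615); sign now +1
reciprocity: (645/10615) = +1·(10615/645) since 645 mod 4 = 1, 10615 mod 4 = 3; sign now +1
(10615/645) = (295/645)   [reduce mod 645]
reciprocity: (295/645) = +1·(645/295) since 295 mod 4 = 3, 645 mod 4 = 1; sign now +1
(645/295) = (55/295)   [reduce mod 295]
reciprocity: (55/295) = -1·(295/55) since 55 mod 4 = 3, 295 mod 4 = 3; sign now -1
(295/55) = (20/55)   [reduce mod 55]
20 = 2^2·5; (2/55) = +1 since 55 mod 8 = 7, so (20/55) = (+1)^2·(5/55); sign now -1
reciprocity: (5/55) = +1·(55/5) since 5 mod 4 = 1, 55 mod 4 = 3; sign now -1
(55/5) = (0/5)   [reduce mod 5]
(0/5) = 0   [gcd(a, n) > 1]; final value = 0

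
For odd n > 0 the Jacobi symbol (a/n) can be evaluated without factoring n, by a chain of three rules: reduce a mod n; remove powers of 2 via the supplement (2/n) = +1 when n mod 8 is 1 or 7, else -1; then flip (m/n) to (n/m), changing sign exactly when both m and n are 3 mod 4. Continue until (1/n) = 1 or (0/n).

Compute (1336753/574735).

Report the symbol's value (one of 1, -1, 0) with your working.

(1336753/574735) = (187283/574735)   [reduce mod 574735]
reciprocity: (187283/574735) = -1·(574735/187283) since 187283 mod 4 = 3, 574735 mod 4 = 3; sign now -1
(574735/187283) = (12886/187283)   [reduce mod 187283]
12886 = 2^1·6443; (2/187283) = -1 since 187283 mod 8 = 3, so (12886/187283) = (-1)^1·(6443/187283); sign now +1
reciprocity: (6443/187283) = -1·(187283/6443) since 6443 mod 4 = 3, 187283 mod 4 = 3; sign now -1
(187283/6443) = (436/6443)   [reduce mod 6443]
436 = 2^2·109; (2/6443) = -1 since 6443 mod 8 = 3, so (436/6443) = (-1)^2·(109/6443); sign now -1
reciprocity: (109/6443) = +1·(6443/109) since 109 mod 4 = 1, 6443 mod 4 = 3; sign now -1
(6443/109) = (12/109)   [reduce mod 109]
12 = 2^2·3; (2/109) = -1 since 109 mod 8 = 5, so (12/109) = (-1)^2·(3/109); sign now -1
reciprocity: (3/109) = +1·(109/3) since 3 mod 4 = 3, 109 mod 4 = 1; sign now -1
(109/3) = (1/3)   [reduce mod 3]
(1/3) = 1; final value = sign = -1

-1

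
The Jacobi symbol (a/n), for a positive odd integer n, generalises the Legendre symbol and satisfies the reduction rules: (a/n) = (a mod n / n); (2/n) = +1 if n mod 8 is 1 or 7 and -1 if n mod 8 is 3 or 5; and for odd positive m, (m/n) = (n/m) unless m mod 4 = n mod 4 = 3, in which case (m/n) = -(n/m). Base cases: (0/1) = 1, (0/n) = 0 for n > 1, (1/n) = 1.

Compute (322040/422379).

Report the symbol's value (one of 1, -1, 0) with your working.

-1

322040 = 2^3·40255; (2/422379) = -1 since 422379 mod 8 = 3, so (322040/422379) = (-1)^3·(40255/422379); sign now -1
reciprocity: (40255/422379) = -1·(422379/40255) since 40255 mod 4 = 3, 422379 mod 4 = 3; sign now +1
(422379/40255) = (19829/40255)   [reduce mod 40255]
reciprocity: (19829/40255) = +1·(40255/19829) since 19829 mod 4 = 1, 40255 mod 4 = 3; sign now +1
(40255/19829) = (597/19829)   [reduce mod 19829]
reciprocity: (597/19829) = +1·(19829/597) since 597 mod 4 = 1, 19829 mod 4 = 1; sign now +1
(19829/597) = (128/597)   [reduce mod 597]
128 = 2^7·1; (2/597) = -1 since 597 mod 8 = 5, so (128/597) = (-1)^7·(1/597); sign now -1
(1/597) = 1; final value = sign = -1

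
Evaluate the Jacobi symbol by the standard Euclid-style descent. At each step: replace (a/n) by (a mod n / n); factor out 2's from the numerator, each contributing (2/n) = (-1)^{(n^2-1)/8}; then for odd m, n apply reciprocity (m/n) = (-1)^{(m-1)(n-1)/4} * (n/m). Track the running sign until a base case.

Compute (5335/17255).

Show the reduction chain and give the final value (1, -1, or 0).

reciprocity: (5335/17255) = -1·(17255/5335) since 5335 mod 4 = 3, 17255 mod 4 = 3; sign now -1
(17255/5335) = (1250/5335)   [reduce mod 5335]
1250 = 2^1·625; (2/5335) = +1 since 5335 mod 8 = 7, so (1250/5335) = (+1)^1·(625/5335); sign now -1
reciprocity: (625/5335) = +1·(5335/625) since 625 mod 4 = 1, 5335 mod 4 = 3; sign now -1
(5335/625) = (335/625)   [reduce mod 625]
reciprocity: (335/625) = +1·(625/335) since 335 mod 4 = 3, 625 mod 4 = 1; sign now -1
(625/335) = (290/335)   [reduce mod 335]
290 = 2^1·145; (2/335) = +1 since 335 mod 8 = 7, so (290/335) = (+1)^1·(145/335); sign now -1
reciprocity: (145/335) = +1·(335/145) since 145 mod 4 = 1, 335 mod 4 = 3; sign now -1
(335/145) = (45/145)   [reduce mod 145]
reciprocity: (45/145) = +1·(145/45) since 45 mod 4 = 1, 145 mod 4 = 1; sign now -1
(145/45) = (10/45)   [reduce mod 45]
10 = 2^1·5; (2/45) = -1 since 45 mod 8 = 5, so (10/45) = (-1)^1·(5/45); sign now +1
reciprocity: (5/45) = +1·(45/5) since 5 mod 4 = 1, 45 mod 4 = 1; sign now +1
(45/5) = (0/5)   [reduce mod 5]
(0/5) = 0   [gcd(a, n) > 1]; final value = 0

0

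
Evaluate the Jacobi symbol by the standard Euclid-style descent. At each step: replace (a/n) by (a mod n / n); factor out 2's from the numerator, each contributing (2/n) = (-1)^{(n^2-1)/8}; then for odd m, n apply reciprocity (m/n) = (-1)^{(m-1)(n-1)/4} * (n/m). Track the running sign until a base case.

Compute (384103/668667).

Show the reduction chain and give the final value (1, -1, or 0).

1

flip (384103/668667) -> (668667/384103): both odd, 384103 mod 4 = 3, 668667 mod 4 = 3, so the flip contributes -1; sign now -1
(668667/384103): 668667 mod 384103 = 284564, so (668667/384103) = (284564/384103)
factor out 2^2: 284564 = 2^2·71141; with 384103 mod 8 = 7, (2/384103) = +1; sign now -1; continue with (71141/384103)
flip (71141/384103) -> (384103/71141): both odd, 71141 mod 4 = 1, 384103 mod 4 = 3, so the flip contributes +1; sign now -1
(384103/71141): 384103 mod 71141 = 28398, so (384103/71141) = (28398/71141)
factor out 2^1: 28398 = 2^1·14199; with 71141 mod 8 = 5, (2/71141) = -1; sign now +1; continue with (14199/71141)
flip (14199/71141) -> (71141/14199): both odd, 14199 mod 4 = 3, 71141 mod 4 = 1, so the flip contributes +1; sign now +1
(71141/14199): 71141 mod 14199 = 146, so (71141/14199) = (146/14199)
factor out 2^1: 146 = 2^1·73; with 14199 mod 8 = 7, (2/14199) = +1; sign now +1; continue with (73/14199)
flip (73/14199) -> (14199/73): both odd, 73 mod 4 = 1, 14199 mod 4 = 3, so the flip contributes +1; sign now +1
(14199/73): 14199 mod 73 = 37, so (14199/73) = (37/73)
flip (37/73) -> (73/37): both odd, 37 mod 4 = 1, 73 mod 4 = 1, so the flip contributes +1; sign now +1
(73/37): 73 mod 37 = 36, so (73/37) = (36/37)
factor out 2^2: 36 = 2^2·9; with 37 mod 8 = 5, (2/37) = -1; sign now +1; continue with (9/37)
flip (9/37) -> (37/9): both odd, 9 mod 4 = 1, 37 mod 4 = 1, so the flip contributes +1; sign now +1
(37/9): 37 mod 9 = 1, so (37/9) = (1/9)
reached (1/9) = 1, so the symbol is +1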